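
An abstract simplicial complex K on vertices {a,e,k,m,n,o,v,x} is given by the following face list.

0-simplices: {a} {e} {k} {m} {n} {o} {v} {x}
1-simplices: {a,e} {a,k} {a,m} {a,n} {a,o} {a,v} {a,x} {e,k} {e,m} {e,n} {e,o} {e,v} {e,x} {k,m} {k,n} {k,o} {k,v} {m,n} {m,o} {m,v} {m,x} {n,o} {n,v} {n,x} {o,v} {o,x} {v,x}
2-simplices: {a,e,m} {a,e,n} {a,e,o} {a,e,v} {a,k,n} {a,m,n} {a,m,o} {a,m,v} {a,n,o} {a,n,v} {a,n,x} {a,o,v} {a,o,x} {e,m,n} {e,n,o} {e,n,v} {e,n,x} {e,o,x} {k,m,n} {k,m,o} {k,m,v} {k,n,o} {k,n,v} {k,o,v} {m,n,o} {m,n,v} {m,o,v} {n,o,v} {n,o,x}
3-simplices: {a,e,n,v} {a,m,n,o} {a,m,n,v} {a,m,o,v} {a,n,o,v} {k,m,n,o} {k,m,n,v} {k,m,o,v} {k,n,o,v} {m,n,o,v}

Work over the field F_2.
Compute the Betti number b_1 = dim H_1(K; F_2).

b_1=3

n_0=8 n_1=27 n_2=29 n_3=10  [Z2]
∂1: piv[ae,ak,am,an,ao,av,ax] rk=7  ker:ek,em,en,eo,ev,ex,km,kn,ko,kv,mn,mo,mv,mx,no,nv,nx,ov,ox,vx
∂2: piv[aem,aen,aeo,aev,akn,amn,amo,amv,ano,anv,anx,aov,aox,enx,kmn,kmo,kmv] rk=17  ker:emn,eno,env,eox,kno,knv,kov,mno,mnv,mov,nov,nox
∂3: piv[aenv,amno,amnv,amov,anov,kmno,kmnv,kmov] rk=8  ker:knov,mnov
b_1=(27−7)−17=3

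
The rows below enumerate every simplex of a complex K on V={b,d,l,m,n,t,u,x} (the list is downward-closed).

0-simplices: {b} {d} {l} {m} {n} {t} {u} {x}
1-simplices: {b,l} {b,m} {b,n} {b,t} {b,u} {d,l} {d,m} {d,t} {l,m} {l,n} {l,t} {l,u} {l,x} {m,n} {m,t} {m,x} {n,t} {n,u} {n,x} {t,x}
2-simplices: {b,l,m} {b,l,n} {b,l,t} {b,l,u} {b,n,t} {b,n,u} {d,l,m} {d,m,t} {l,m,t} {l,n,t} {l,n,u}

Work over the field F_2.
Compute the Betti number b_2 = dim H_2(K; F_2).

n_0=8 n_1=20 n_2=11  [Z2]
∂1: piv[bl,bm,bn,bt,bu,dl,lx] rk=7  ker:dm,dt,lm,ln,lt,lu,mn,mt,mx,nt,nu,nx,tx
∂2: piv[blm,bln,blt,blu,bnt,bnu,dlm,dmt,lmt] rk=9  ker:lnt,lnu
b_2=(11−9)−0=2

b_2=2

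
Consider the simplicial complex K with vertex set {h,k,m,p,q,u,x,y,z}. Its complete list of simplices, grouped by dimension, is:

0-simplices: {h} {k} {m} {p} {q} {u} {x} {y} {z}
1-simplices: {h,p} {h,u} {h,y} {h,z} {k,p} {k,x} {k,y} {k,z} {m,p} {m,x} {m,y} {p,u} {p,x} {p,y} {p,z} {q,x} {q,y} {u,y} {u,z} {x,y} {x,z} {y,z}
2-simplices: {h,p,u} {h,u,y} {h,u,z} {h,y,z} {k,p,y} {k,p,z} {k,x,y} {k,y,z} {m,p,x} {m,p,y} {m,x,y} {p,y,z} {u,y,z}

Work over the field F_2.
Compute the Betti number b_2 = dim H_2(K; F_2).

n_0=9 n_1=22 n_2=13  [Z2]
∂1: piv[hp,hu,hy,hz,kp,kx,mp,qx] rk=8  ker:ky,kz,mx,my,pu,px,py,pz,qy,uy,uz,xy,xz,yz
∂2: piv[hpu,huy,huz,hyz,kpy,kpz,kxy,kyz,mpx,mpy,mxy] rk=11  ker:pyz,uyz
b_2=(13−11)−0=2

b_2=2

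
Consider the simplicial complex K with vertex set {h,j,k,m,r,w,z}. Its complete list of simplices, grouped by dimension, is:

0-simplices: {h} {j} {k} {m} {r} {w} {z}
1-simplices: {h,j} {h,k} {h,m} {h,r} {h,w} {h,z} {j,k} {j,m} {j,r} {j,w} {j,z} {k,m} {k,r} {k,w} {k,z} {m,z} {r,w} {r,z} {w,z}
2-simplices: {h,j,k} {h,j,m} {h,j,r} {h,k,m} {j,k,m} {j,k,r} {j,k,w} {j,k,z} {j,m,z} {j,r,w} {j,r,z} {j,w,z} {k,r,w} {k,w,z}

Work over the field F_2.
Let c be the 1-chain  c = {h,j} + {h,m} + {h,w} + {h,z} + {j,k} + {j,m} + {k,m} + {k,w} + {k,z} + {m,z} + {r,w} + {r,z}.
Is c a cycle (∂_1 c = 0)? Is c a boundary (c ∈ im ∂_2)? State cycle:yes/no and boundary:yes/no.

cycle:no boundary:no

n_0=7 n_1=19 n_2=14  [Z2]
∂1: piv[hj,hk,hm,hr,hw,hz] rk=6  ker:jk,jm,jr,jw,jz,km,kr,kw,kz,mz,rw,rz,wz
∂2: piv[hjk,hjm,hjr,hkm,jkr,jkw,jkz,jmz,jrw,jrz,jwz] rk=11  ker:jkm,krw,kwz
∂1c = {j} + {w}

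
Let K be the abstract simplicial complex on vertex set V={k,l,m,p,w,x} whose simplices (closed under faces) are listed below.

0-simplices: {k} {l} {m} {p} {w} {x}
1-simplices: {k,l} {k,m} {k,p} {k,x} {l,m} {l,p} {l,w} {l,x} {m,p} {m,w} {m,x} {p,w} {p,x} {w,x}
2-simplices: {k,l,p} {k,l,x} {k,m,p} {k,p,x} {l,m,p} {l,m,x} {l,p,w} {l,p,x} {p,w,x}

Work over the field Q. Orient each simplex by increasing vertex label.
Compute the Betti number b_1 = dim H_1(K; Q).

n_0=6 n_1=14 n_2=9  [Q]
∂1: piv[kl,km,kp,kx,lw] rk=5  ker:lm,lp,lx,mp,mw,mx,pw,px,wx
∂2: piv[klp,klx,kmp,kpx,lmp,lmx,lpw,pwx] rk=8  ker:lpx
b_1=(14−5)−8=1

b_1=1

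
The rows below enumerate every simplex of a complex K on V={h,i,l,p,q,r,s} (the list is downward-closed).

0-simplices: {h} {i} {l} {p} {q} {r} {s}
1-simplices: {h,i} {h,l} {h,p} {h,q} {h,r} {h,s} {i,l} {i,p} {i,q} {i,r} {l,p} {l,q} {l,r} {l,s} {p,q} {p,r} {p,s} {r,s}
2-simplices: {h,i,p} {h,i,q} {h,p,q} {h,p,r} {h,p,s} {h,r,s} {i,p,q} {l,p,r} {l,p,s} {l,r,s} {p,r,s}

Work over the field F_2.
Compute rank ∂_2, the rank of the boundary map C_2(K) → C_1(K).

n_0=7 n_1=18 n_2=11  [Z2]
∂1: piv[hi,hl,hp,hq,hr,hs] rk=6  ker:il,ip,iq,ir,lp,lq,lr,ls,pq,pr,ps,rs
∂2: piv[hip,hiq,hpq,hpr,hps,hrs,lpr,lps] rk=8  ker:ipq,lrs,prs
rk∂_2=8

rank∂_2=8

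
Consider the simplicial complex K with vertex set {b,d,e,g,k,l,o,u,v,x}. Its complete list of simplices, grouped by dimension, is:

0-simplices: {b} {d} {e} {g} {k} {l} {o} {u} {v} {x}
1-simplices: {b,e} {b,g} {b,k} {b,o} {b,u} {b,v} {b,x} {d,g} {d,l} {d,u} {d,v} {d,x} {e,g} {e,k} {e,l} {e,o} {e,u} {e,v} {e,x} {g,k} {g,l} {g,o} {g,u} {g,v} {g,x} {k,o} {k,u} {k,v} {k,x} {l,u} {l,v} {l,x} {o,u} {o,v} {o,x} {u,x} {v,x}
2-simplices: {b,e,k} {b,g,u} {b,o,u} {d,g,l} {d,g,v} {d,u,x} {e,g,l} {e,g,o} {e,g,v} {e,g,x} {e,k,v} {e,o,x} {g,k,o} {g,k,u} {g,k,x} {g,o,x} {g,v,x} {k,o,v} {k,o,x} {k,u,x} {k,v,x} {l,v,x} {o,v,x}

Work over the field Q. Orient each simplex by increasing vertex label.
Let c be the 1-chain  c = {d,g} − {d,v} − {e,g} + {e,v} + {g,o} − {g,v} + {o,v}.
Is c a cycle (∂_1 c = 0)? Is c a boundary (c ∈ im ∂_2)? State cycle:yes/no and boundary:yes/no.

cycle:yes boundary:yes

n_0=10 n_1=37 n_2=23  [Q]
∂1: piv[be,bg,bk,bo,bu,bv,bx,dg,dl] rk=9  ker:du,dv,dx,eg,ek,el,eo,eu,ev,ex,gk,gl,go,gu,gv,gx,ko,ku,kv,kx,lu,lv,lx,ou,ov,ox,ux,vx
∂2: piv[bek,bgu,bou,dgl,dgv,dux,egl,ego,egv,egx,ekv,eox,gko,gku,gkx,gvx,kov,kux,kvx,lvx] rk=20  ker:gox,kox,ovx
∂1c = 0
c vs im∂2: reduces to 0 ⇒ boundary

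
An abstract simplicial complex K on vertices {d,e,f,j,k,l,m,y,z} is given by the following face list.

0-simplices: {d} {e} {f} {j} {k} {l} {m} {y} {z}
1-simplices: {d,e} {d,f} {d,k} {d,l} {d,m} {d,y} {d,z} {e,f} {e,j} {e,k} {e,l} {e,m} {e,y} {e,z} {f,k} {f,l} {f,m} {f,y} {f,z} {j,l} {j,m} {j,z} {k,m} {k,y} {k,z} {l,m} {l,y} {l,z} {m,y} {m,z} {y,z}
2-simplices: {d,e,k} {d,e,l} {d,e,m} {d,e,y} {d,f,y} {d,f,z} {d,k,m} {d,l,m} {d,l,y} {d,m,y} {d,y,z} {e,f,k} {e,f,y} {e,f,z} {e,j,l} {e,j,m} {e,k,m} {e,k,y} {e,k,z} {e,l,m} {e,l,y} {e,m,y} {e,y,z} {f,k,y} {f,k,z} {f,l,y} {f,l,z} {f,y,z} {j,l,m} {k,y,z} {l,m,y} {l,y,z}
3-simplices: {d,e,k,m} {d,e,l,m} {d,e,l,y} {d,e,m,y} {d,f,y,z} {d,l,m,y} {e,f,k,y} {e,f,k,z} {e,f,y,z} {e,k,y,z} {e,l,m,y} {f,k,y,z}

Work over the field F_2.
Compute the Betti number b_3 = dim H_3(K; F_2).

b_3=2

n_0=9 n_1=31 n_2=32 n_3=12  [Z2]
∂1: piv[de,df,dk,dl,dm,dy,dz,ej] rk=8  ker:ef,ek,el,em,ey,ez,fk,fl,fm,fy,fz,jl,jm,jz,km,ky,kz,lm,ly,lz,my,mz,yz
∂2: piv[dek,del,dem,dey,dfy,dfz,dkm,dlm,dly,dmy,dyz,efk,efy,efz,ejl,ejm,eky,ekz,fly,flz] rk=20  ker:ekm,elm,ely,emy,eyz,fky,fkz,fyz,jlm,kyz,lmy,lyz
∂3: piv[dekm,delm,dely,demy,dfyz,dlmy,efky,efkz,efyz,ekyz] rk=10  ker:elmy,fkyz
b_3=(12−10)−0=2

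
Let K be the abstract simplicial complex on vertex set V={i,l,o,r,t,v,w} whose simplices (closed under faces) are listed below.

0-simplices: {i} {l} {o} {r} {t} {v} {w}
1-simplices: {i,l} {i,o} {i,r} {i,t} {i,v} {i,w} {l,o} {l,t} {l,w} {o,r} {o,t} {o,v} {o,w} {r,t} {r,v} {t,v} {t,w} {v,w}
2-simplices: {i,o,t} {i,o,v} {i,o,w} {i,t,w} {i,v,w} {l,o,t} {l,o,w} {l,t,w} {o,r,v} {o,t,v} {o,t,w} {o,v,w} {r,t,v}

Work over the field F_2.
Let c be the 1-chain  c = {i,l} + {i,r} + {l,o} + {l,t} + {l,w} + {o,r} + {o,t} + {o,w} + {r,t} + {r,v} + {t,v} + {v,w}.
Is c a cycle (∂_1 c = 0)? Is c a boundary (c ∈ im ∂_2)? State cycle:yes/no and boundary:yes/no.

cycle:no boundary:no

n_0=7 n_1=18 n_2=13  [Z2]
∂1: piv[il,io,ir,it,iv,iw] rk=6  ker:lo,lt,lw,or,ot,ov,ow,rt,rv,tv,tw,vw
∂2: piv[iot,iov,iow,itw,ivw,lot,low,orv,otv,rtv] rk=10  ker:ltw,otw,ovw
∂1c = {v} + {w}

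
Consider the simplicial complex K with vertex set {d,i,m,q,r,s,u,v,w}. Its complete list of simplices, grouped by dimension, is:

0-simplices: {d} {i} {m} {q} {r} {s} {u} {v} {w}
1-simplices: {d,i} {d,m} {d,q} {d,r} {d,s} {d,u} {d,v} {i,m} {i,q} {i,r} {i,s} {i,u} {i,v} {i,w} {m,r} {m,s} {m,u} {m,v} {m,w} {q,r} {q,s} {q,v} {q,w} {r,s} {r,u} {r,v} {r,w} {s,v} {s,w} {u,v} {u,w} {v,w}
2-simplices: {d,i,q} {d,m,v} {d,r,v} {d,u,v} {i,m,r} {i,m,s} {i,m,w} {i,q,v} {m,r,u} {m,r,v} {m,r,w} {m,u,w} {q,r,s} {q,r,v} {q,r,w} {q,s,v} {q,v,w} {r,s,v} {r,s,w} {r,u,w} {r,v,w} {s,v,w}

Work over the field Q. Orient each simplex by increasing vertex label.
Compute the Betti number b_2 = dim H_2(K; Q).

b_2=4

n_0=9 n_1=32 n_2=22  [Q]
∂1: piv[di,dm,dq,dr,ds,du,dv,iw] rk=8  ker:im,iq,ir,is,iu,iv,mr,ms,mu,mv,mw,qr,qs,qv,qw,rs,ru,rv,rw,sv,sw,uv,uw,vw
∂2: piv[diq,dmv,drv,duv,imr,ims,imw,iqv,mru,mrv,mrw,muw,qrs,qrv,qrw,qsv,qvw,rsw] rk=18  ker:rsv,ruw,rvw,svw
b_2=(22−18)−0=4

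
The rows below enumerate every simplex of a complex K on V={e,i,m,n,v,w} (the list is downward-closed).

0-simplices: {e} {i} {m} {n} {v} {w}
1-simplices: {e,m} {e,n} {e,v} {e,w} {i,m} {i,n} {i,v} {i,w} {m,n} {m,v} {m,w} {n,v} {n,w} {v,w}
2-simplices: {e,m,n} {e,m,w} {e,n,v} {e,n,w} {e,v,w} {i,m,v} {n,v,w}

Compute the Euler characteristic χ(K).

χ(K)=-1

n_0=6 n_1=14 n_2=7
χ=+6−14+7=-1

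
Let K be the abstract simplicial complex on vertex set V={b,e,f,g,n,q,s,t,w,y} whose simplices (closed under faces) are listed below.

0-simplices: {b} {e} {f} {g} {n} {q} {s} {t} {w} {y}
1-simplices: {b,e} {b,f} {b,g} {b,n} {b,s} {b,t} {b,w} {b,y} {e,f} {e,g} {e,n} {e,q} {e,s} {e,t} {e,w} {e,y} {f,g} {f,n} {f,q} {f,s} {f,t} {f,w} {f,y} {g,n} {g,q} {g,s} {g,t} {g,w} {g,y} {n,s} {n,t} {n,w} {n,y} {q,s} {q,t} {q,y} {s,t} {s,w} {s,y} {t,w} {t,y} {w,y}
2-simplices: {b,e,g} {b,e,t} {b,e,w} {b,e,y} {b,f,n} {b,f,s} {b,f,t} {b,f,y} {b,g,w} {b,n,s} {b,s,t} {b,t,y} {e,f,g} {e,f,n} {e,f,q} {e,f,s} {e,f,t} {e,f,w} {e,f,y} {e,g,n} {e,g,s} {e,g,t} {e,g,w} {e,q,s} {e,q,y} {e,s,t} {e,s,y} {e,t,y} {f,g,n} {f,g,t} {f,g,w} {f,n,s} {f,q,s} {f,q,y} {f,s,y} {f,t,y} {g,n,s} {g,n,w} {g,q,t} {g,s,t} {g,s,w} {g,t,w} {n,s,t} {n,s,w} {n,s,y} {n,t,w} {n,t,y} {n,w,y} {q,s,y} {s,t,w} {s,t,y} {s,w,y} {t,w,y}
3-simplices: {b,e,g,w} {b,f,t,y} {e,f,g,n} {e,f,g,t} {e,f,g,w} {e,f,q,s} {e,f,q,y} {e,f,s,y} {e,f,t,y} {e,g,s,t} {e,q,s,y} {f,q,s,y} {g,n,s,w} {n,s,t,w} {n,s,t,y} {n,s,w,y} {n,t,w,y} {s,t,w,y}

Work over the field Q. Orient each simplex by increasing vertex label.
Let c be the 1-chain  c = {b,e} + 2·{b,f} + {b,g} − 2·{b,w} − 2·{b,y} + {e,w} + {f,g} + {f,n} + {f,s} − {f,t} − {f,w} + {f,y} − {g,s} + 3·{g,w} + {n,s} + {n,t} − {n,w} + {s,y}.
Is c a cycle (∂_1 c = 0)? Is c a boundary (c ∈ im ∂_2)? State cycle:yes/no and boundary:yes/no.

n_0=10 n_1=42 n_2=53 n_3=18  [Q]
∂1: piv[be,bf,bg,bn,bs,bt,bw,by,eq] rk=9  ker:ef,eg,en,es,et,ew,ey,fg,fn,fq,fs,ft,fw,fy,gn,gq,gs,gt,gw,gy,ns,nt,nw,ny,qs,qt,qy,st,sw,sy,tw,ty,wy
∂2: piv[beg,bet,bew,bey,bfn,bfs,bft,bfy,bgw,bns,bst,bty,efg,efn,efq,efs,eft,efw,egn,egs,egt,eqs,eqy,esy,gnw,gqt,gsw,gtw,nst,nsy,nwy] rk=31  ker:efy,egw,est,ety,fgn,fgt,fgw,fns,fqs,fqy,fsy,fty,gns,gst,nsw,ntw,nty,qsy,stw,sty,swy,twy
∂3: piv[begw,bfty,efgn,efgt,efgw,efqs,efqy,efsy,efty,egst,eqsy,gnsw,nstw,nsty,nswy,ntwy] rk=16  ker:fqsy,stwy
∂1c = 0
c vs im∂2: reduces to 0 ⇒ boundary

cycle:yes boundary:yes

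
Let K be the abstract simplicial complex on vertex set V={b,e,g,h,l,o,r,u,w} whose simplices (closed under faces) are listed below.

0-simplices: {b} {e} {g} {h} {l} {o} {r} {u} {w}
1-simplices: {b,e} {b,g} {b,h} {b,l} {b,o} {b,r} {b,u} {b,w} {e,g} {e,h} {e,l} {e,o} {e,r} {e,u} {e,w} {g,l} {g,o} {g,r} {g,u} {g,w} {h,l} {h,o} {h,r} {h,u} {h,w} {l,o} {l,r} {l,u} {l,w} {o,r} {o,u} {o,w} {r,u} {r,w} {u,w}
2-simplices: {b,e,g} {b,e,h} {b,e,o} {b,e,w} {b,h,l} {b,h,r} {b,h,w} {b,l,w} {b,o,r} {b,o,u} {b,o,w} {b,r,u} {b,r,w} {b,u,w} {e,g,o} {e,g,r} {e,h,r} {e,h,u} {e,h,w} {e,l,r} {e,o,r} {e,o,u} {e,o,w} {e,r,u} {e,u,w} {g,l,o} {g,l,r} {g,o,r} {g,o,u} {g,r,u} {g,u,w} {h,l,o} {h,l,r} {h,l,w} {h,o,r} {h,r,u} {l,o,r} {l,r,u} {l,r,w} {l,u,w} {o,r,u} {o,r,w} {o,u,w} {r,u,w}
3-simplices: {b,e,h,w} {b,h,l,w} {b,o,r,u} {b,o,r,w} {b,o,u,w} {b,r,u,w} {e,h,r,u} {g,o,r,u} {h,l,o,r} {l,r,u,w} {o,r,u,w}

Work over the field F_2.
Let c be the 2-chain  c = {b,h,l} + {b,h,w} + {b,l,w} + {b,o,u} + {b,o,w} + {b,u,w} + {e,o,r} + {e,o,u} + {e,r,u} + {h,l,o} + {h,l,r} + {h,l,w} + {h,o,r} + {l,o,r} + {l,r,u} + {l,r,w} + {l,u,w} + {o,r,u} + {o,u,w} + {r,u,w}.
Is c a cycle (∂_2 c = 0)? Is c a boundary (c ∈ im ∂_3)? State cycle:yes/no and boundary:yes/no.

cycle:yes boundary:no

n_0=9 n_1=35 n_2=44 n_3=11  [Z2]
∂1: piv[be,bg,bh,bl,bo,br,bu,bw] rk=8  ker:eg,eh,el,eo,er,eu,ew,gl,go,gr,gu,gw,hl,ho,hr,hu,hw,lo,lr,lu,lw,or,ou,ow,ru,rw,uw
∂2: piv[beg,beh,beo,bew,bhl,bhr,bhw,blw,bor,bou,bow,bru,brw,buw,ego,egr,ehr,ehu,elr,eou,glo,glr,gou,guw,hlo,hlr,lru] rk=27  ker:ehw,eor,eow,eru,euw,gor,gru,hlw,hor,hru,lor,lrw,luw,oru,orw,ouw,ruw
∂3: piv[behw,bhlw,boru,borw,bouw,bruw,ehru,goru,hlor,lruw] rk=10  ker:oruw
∂2c = 0
c vs im∂3: residual ≠ 0 ⇒ not boundary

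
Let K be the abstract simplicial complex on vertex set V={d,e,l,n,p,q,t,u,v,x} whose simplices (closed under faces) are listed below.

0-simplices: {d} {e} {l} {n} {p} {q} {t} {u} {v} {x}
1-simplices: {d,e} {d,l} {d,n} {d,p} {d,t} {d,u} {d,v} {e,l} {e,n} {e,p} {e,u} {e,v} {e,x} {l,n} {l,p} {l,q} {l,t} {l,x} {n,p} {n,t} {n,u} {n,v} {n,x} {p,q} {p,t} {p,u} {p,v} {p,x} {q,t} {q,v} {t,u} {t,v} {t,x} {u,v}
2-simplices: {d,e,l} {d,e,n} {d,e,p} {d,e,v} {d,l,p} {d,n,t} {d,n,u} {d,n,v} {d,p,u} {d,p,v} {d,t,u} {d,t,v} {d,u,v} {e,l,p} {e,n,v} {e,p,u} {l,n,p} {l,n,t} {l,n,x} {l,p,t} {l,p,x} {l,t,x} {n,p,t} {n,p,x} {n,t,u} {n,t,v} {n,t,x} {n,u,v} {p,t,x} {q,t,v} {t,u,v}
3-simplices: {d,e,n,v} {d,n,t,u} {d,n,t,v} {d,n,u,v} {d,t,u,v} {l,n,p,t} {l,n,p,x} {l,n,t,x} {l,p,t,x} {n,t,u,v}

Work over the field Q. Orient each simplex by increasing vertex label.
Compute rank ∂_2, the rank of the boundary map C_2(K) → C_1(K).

rank∂_2=21

n_0=10 n_1=34 n_2=31 n_3=10  [Q]
∂1: piv[de,dl,dn,dp,dt,du,dv,ex,lq] rk=9  ker:el,en,ep,eu,ev,ln,lp,lt,lx,np,nt,nu,nv,nx,pq,pt,pu,pv,px,qt,qv,tu,tv,tx,uv
∂2: piv[del,den,dep,dev,dlp,dnt,dnu,dnv,dpu,dpv,dtu,dtv,duv,epu,lnp,lnt,lnx,lpt,lpx,ltx,qtv] rk=21  ker:elp,env,npt,npx,ntu,ntv,ntx,nuv,ptx,tuv
∂3: piv[denv,dntu,dntv,dnuv,dtuv,lnpt,lnpx,lntx,lptx] rk=9  ker:ntuv
rk∂_2=21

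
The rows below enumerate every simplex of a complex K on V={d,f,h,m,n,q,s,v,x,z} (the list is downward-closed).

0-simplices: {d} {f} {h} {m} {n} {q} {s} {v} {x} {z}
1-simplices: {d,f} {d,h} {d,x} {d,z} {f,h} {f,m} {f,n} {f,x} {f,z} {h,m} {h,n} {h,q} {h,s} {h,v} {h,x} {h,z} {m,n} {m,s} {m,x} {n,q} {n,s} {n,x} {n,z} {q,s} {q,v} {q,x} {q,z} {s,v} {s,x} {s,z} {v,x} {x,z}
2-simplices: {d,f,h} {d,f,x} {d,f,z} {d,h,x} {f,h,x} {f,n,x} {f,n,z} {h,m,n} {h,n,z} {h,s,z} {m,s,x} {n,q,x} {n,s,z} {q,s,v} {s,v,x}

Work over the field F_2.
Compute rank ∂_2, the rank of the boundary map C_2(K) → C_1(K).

n_0=10 n_1=32 n_2=15  [Z2]
∂1: piv[df,dh,dx,dz,fm,fn,hq,hs,hv] rk=9  ker:fh,fx,fz,hm,hn,hx,hz,mn,ms,mx,nq,ns,nx,nz,qs,qv,qx,qz,sv,sx,sz,vx,xz
∂2: piv[dfh,dfx,dfz,dhx,fnx,fnz,hmn,hnz,hsz,msx,nqx,nsz,qsv,svx] rk=14  ker:fhx
rk∂_2=14

rank∂_2=14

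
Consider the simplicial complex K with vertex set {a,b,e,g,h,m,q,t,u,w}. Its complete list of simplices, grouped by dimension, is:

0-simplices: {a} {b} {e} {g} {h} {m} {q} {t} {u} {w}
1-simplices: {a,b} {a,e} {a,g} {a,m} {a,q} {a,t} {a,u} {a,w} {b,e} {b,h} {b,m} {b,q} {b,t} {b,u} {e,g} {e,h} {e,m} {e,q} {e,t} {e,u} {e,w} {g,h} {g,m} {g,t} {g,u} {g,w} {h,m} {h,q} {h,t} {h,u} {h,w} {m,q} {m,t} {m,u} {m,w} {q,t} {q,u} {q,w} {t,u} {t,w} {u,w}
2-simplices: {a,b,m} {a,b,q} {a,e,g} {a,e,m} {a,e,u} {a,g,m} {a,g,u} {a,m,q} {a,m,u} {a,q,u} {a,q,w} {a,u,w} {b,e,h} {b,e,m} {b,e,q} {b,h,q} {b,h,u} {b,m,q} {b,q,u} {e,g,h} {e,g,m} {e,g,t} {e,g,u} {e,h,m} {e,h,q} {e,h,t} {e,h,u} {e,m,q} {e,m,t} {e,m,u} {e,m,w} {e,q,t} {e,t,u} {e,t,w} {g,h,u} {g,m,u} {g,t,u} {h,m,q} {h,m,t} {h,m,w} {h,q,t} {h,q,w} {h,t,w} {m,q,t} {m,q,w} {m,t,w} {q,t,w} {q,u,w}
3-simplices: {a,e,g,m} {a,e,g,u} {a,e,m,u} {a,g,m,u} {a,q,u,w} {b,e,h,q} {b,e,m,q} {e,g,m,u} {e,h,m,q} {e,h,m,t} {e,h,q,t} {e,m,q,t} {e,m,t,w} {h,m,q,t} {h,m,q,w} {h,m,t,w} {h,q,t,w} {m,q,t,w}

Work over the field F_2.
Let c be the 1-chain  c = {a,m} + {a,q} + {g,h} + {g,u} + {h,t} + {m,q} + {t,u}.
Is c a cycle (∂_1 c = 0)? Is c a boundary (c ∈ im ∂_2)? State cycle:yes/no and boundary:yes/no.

cycle:yes boundary:yes

n_0=10 n_1=41 n_2=48 n_3=18  [Z2]
∂1: piv[ab,ae,ag,am,aq,at,au,aw,bh] rk=9  ker:be,bm,bq,bt,bu,eg,eh,em,eq,et,eu,ew,gh,gm,gt,gu,gw,hm,hq,ht,hu,hw,mq,mt,mu,mw,qt,qu,qw,tu,tw,uw
∂2: piv[abm,abq,aeg,aem,aeu,agm,agu,amq,amu,aqu,aqw,auw,beh,bem,beq,bhq,bhu,bqu,egh,egt,ehm,eht,emt,emw,eqt,etu,etw,hmw,hqw] rk=29  ker:bmq,egm,egu,ehq,ehu,emq,emu,ghu,gmu,gtu,hmq,hmt,hqt,htw,mqt,mqw,mtw,qtw,quw
∂3: piv[aegm,aegu,aemu,agmu,aquw,behq,bemq,ehmq,ehmt,ehqt,emqt,emtw,hmqw,hmtw,hqtw] rk=15  ker:egmu,hmqt,mqtw
∂1c = 0
c vs im∂2: reduces to 0 ⇒ boundary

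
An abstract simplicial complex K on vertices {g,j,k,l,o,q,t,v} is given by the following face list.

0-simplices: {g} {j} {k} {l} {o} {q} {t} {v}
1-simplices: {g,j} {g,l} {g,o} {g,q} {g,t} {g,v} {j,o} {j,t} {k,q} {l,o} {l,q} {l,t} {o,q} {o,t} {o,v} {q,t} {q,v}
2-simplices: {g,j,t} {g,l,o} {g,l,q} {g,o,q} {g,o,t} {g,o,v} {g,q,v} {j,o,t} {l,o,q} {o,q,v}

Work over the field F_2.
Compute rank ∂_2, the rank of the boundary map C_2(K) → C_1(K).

n_0=8 n_1=17 n_2=10  [Z2]
∂1: piv[gj,gl,go,gq,gt,gv,kq] rk=7  ker:jo,jt,lo,lq,lt,oq,ot,ov,qt,qv
∂2: piv[gjt,glo,glq,goq,got,gov,gqv,jot] rk=8  ker:loq,oqv
rk∂_2=8

rank∂_2=8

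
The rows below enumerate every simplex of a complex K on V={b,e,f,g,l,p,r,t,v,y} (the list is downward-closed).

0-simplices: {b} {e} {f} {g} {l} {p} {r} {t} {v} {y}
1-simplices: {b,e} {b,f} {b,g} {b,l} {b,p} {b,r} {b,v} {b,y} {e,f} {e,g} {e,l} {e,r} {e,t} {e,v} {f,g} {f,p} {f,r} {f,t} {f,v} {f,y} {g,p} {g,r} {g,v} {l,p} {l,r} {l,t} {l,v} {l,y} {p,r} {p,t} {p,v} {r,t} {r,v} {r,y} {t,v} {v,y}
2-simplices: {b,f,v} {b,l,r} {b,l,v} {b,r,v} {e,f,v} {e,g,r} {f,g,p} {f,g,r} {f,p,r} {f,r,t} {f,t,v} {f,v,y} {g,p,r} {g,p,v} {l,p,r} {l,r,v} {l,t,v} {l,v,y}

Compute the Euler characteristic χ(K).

n_0=10 n_1=36 n_2=18
χ=+10−36+18=-8

χ(K)=-8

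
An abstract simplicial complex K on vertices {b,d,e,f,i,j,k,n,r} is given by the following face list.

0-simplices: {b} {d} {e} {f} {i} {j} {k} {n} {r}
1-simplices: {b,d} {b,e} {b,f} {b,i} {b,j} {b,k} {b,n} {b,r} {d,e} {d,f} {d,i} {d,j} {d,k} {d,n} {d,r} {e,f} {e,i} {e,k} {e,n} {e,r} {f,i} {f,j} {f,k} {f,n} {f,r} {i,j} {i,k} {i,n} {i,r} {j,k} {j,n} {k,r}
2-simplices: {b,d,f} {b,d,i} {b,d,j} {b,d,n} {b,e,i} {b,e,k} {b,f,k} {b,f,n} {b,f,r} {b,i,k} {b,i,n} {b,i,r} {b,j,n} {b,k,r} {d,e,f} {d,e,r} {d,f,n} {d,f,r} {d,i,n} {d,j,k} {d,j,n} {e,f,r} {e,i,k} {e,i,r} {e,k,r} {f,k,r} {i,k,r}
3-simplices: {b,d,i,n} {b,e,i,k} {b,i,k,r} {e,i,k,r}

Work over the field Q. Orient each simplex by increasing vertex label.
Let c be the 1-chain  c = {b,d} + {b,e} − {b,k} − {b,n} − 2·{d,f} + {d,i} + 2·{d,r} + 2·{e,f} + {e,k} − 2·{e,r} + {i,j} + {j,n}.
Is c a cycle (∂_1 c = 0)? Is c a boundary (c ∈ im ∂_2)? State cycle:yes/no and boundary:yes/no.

n_0=9 n_1=32 n_2=27 n_3=4  [Q]
∂1: piv[bd,be,bf,bi,bj,bk,bn,br] rk=8  ker:de,df,di,dj,dk,dn,dr,ef,ei,ek,en,er,fi,fj,fk,fn,fr,ij,ik,in,ir,jk,jn,kr
∂2: piv[bdf,bdi,bdj,bdn,bei,bek,bfk,bfn,bfr,bik,bin,bir,bjn,bkr,def,der,dfr,djk,eir] rk=19  ker:dfn,din,djn,efr,eik,ekr,fkr,ikr
∂3: piv[bdin,beik,bikr,eikr] rk=4
∂1c = 0
c vs im∂2: residual ≠ 0 ⇒ not boundary

cycle:yes boundary:no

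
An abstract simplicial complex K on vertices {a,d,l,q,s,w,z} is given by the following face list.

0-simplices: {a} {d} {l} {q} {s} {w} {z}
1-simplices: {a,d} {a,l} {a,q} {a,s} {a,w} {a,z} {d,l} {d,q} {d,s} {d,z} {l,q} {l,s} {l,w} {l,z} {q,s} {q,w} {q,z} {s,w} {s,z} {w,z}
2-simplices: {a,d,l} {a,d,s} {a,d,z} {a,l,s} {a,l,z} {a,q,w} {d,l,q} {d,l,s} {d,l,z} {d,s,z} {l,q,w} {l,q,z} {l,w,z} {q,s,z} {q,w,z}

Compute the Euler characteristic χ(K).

χ(K)=2

n_0=7 n_1=20 n_2=15
χ=+7−20+15=2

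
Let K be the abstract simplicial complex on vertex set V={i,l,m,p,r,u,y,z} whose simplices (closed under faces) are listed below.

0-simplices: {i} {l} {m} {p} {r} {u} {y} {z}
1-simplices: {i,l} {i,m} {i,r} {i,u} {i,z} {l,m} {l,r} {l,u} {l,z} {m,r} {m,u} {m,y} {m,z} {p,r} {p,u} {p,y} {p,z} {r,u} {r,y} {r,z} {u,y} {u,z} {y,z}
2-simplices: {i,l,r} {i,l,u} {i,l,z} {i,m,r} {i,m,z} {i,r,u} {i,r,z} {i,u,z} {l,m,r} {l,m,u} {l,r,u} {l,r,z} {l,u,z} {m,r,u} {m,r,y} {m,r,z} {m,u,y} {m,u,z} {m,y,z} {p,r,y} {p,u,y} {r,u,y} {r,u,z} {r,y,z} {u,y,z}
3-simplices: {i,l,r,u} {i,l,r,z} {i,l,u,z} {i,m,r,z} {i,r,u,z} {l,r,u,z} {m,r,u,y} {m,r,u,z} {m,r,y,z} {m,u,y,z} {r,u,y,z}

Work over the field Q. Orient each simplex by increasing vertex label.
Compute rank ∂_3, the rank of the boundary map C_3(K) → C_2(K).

n_0=8 n_1=23 n_2=25 n_3=11  [Q]
∂1: piv[il,im,ir,iu,iz,my,pr] rk=7  ker:lm,lr,lu,lz,mr,mu,mz,pu,py,pz,ru,ry,rz,uy,uz,yz
∂2: piv[ilr,ilu,ilz,imr,imz,iru,irz,iuz,lmr,lmu,mry,muy,myz,pry,puy] rk=15  ker:lru,lrz,luz,mru,mrz,muz,ruy,ruz,ryz,uyz
∂3: piv[ilru,ilrz,iluz,imrz,iruz,mruy,mruz,mryz,muyz] rk=9  ker:lruz,ruyz
rk∂_3=9

rank∂_3=9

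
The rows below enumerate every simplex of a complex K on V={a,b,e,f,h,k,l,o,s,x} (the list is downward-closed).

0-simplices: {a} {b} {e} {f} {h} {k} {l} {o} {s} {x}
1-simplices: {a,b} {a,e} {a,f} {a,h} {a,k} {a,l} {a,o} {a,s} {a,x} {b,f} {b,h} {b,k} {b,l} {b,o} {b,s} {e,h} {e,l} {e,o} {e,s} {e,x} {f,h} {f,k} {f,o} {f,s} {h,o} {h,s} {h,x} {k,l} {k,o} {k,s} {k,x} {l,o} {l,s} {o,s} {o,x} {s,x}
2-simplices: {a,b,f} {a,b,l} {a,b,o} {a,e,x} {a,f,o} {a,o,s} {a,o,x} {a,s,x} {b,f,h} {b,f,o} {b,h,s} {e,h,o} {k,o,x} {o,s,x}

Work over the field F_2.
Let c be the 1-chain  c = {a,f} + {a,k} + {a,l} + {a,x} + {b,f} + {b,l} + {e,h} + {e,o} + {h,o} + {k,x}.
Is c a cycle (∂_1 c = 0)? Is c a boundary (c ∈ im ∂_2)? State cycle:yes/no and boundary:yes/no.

n_0=10 n_1=36 n_2=14  [Z2]
∂1: piv[ab,ae,af,ah,ak,al,ao,as,ax] rk=9  ker:bf,bh,bk,bl,bo,bs,eh,el,eo,es,ex,fh,fk,fo,fs,ho,hs,hx,kl,ko,ks,kx,lo,ls,os,ox,sx
∂2: piv[abf,abl,abo,aex,afo,aos,aox,asx,bfh,bhs,eho,kox] rk=12  ker:bfo,osx
∂1c = 0
c vs im∂2: residual ≠ 0 ⇒ not boundary

cycle:yes boundary:no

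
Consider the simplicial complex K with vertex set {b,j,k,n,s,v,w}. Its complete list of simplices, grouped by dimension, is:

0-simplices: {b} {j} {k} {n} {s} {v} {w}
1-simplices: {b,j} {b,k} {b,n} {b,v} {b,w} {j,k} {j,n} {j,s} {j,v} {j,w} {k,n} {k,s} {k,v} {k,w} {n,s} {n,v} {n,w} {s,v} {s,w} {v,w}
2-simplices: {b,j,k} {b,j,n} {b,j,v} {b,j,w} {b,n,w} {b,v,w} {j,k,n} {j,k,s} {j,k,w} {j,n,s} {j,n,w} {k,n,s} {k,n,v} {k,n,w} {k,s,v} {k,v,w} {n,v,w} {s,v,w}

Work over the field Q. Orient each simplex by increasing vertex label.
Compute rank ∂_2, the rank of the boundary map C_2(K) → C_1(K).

rank∂_2=14

n_0=7 n_1=20 n_2=18  [Q]
∂1: piv[bj,bk,bn,bv,bw,js] rk=6  ker:jk,jn,jv,jw,kn,ks,kv,kw,ns,nv,nw,sv,sw,vw
∂2: piv[bjk,bjn,bjv,bjw,bnw,bvw,jkn,jks,jkw,jns,knv,ksv,kvw,svw] rk=14  ker:jnw,kns,knw,nvw
rk∂_2=14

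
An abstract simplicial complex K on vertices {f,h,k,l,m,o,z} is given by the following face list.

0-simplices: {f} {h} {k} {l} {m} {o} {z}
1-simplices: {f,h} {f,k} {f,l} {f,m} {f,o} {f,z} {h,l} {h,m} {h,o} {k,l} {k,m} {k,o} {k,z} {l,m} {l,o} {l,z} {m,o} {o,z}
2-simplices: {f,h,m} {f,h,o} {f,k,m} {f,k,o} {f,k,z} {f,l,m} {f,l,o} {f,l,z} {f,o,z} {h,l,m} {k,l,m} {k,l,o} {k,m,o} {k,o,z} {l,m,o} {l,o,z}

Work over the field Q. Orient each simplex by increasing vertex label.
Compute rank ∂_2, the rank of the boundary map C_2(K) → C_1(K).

rank∂_2=12

n_0=7 n_1=18 n_2=16  [Q]
∂1: piv[fh,fk,fl,fm,fo,fz] rk=6  ker:hl,hm,ho,kl,km,ko,kz,lm,lo,lz,mo,oz
∂2: piv[fhm,fho,fkm,fko,fkz,flm,flo,flz,foz,hlm,klm,kmo] rk=12  ker:klo,koz,lmo,loz
rk∂_2=12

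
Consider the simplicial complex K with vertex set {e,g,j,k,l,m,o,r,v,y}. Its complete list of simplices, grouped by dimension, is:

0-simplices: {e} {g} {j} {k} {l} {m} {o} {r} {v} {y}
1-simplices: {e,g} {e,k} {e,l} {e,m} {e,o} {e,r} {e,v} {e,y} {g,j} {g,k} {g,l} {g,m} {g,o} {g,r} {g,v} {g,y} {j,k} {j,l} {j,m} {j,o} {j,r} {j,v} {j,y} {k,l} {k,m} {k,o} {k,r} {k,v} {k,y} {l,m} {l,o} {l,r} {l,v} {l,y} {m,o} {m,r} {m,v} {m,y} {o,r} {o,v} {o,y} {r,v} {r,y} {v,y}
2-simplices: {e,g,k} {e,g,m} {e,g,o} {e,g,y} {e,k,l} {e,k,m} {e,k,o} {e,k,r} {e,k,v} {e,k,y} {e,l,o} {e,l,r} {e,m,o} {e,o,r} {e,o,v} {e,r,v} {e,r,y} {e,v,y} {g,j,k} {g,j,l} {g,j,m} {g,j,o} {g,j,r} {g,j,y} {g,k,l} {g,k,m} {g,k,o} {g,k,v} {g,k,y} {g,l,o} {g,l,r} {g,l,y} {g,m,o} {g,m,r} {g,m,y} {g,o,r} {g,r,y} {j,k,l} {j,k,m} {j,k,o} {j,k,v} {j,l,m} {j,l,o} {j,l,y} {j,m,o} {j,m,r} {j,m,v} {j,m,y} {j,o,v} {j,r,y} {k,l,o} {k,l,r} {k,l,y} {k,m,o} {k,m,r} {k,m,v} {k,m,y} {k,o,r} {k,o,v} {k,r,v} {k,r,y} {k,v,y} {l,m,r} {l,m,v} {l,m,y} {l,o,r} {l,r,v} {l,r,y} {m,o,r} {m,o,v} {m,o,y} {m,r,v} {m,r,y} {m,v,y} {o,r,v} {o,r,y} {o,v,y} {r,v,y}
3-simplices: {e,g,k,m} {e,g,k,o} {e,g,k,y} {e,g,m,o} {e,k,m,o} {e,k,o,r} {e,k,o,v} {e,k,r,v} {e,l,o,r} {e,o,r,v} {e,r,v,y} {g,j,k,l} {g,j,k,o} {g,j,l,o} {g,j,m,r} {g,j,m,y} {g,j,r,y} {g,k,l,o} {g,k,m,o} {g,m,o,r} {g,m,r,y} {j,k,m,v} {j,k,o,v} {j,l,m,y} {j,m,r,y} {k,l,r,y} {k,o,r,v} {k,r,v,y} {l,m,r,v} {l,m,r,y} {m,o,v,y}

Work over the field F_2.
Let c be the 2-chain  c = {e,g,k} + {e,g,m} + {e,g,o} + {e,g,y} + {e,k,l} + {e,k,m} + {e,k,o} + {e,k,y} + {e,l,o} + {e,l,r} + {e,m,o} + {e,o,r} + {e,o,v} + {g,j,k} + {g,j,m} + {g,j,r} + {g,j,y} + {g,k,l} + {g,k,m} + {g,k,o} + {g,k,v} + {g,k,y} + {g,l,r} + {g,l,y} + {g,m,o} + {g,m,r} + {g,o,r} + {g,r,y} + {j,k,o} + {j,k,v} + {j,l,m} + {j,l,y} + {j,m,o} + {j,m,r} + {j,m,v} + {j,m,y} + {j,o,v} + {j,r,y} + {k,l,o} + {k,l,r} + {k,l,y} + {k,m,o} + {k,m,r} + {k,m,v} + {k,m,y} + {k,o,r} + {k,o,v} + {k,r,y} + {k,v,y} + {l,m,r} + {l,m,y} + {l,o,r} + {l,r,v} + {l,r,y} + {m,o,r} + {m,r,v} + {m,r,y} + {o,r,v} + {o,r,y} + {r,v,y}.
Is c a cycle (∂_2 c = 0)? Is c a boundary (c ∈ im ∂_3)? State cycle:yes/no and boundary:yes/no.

n_0=10 n_1=44 n_2=78 n_3=31  [Z2]
∂1: piv[eg,ek,el,em,eo,er,ev,ey,gj] rk=9  ker:gk,gl,gm,go,gr,gv,gy,jk,jl,jm,jo,jr,jv,jy,kl,km,ko,kr,kv,ky,lm,lo,lr,lv,ly,mo,mr,mv,my,or,ov,oy,rv,ry,vy
∂2: piv[egk,egm,ego,egy,ekl,ekm,eko,ekr,ekv,eky,elo,elr,emo,eor,eov,erv,ery,evy,gjk,gjl,gjm,gjo,gjr,gjy,gkl,gkv,glr,gly,gmr,gmy,jkv,jlm,jmv,lmv,moy] rk=35  ker:gkm,gko,gky,glo,gmo,gor,gry,jkl,jkm,jko,jlo,jly,jmo,jmr,jmy,jov,jry,klo,klr,kly,kmo,kmr,kmv,kmy,kor,kov,krv,kry,kvy,lmr,lmy,lor,lrv,lry,mor,mov,mrv,mry,mvy,orv,ory,ovy,rvy
∂3: piv[egkm,egko,egky,egmo,ekmo,ekor,ekov,ekrv,elor,eorv,ervy,gjkl,gjko,gjlo,gjmr,gjmy,gjry,gklo,gmor,gmry,jkmv,jkov,jlmy,klry,krvy,lmrv,lmry,movy] rk=28  ker:gkmo,jmry,korv
∂2c = {e,k} + {e,l} + {e,m} + {e,v} + {g,k} + {g,l} + {g,m} + {g,r} + {g,v} + {g,y} + {j,k} + {j,o} + {j,r} + {j,v} + {k,l} + {k,o} + {k,v} + {l,m} + {l,o} + {l,r} + {l,v} + {l,y} + {m,o} + {m,r} + {m,v} + {o,r} + {o,y} + {r,y}

cycle:no boundary:no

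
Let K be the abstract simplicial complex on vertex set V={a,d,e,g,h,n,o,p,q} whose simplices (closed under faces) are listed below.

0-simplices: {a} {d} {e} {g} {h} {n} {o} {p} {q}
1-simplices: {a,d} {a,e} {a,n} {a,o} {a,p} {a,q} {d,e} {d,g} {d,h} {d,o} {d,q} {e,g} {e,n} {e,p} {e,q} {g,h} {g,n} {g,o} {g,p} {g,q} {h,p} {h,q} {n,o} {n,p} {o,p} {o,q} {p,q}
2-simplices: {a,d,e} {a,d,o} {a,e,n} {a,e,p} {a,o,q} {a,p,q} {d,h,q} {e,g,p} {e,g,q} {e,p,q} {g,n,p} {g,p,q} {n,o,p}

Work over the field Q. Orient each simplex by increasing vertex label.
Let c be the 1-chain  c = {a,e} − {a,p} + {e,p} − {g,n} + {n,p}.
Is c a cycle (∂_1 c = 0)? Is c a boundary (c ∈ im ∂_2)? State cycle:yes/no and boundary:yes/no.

n_0=9 n_1=27 n_2=13  [Q]
∂1: piv[ad,ae,an,ao,ap,aq,dg,dh] rk=8  ker:de,do,dq,eg,en,ep,eq,gh,gn,go,gp,gq,hp,hq,no,np,op,oq,pq
∂2: piv[ade,ado,aen,aep,aoq,apq,dhq,egp,egq,epq,gnp,nop] rk=12  ker:gpq
∂1c = {g} − 2·{n} + {p}

cycle:no boundary:no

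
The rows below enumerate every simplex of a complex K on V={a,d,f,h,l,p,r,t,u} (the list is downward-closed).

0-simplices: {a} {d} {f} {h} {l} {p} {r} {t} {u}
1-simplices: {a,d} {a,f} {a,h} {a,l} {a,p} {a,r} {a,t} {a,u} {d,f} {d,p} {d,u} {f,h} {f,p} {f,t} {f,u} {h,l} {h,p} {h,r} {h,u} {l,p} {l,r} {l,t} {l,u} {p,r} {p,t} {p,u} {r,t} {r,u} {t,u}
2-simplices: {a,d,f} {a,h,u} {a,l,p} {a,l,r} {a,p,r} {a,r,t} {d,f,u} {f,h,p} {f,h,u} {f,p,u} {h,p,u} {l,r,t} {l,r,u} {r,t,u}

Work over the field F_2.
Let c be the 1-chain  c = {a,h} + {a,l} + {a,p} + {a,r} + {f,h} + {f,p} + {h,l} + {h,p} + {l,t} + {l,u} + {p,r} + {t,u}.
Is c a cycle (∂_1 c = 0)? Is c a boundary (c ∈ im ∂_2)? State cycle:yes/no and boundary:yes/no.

n_0=9 n_1=29 n_2=14  [Z2]
∂1: piv[ad,af,ah,al,ap,ar,at,au] rk=8  ker:df,dp,du,fh,fp,ft,fu,hl,hp,hr,hu,lp,lr,lt,lu,pr,pt,pu,rt,ru,tu
∂2: piv[adf,ahu,alp,alr,apr,art,dfu,fhp,fhu,fpu,lrt,lru,rtu] rk=13  ker:hpu
∂1c = 0
c vs im∂2: residual ≠ 0 ⇒ not boundary

cycle:yes boundary:no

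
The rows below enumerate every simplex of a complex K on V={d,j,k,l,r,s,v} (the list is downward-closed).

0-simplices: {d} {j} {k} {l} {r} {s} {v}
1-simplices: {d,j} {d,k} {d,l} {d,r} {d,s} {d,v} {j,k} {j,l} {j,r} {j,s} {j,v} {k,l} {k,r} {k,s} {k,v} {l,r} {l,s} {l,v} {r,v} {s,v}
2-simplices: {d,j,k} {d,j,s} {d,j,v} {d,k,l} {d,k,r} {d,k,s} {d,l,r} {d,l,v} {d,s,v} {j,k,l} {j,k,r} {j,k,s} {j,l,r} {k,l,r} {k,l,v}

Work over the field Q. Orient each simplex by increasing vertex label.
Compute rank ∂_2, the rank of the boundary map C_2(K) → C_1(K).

n_0=7 n_1=20 n_2=15  [Q]
∂1: piv[dj,dk,dl,dr,ds,dv] rk=6  ker:jk,jl,jr,js,jv,kl,kr,ks,kv,lr,ls,lv,rv,sv
∂2: piv[djk,djs,djv,dkl,dkr,dks,dlr,dlv,dsv,jkl,jkr,klv] rk=12  ker:jks,jlr,klr
rk∂_2=12

rank∂_2=12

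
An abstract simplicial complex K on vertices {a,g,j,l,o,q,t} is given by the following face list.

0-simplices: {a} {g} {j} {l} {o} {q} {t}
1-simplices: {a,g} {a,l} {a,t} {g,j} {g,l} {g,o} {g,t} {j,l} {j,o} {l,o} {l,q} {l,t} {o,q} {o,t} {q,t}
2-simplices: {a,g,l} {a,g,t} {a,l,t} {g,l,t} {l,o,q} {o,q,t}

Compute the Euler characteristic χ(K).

n_0=7 n_1=15 n_2=6
χ=+7−15+6=-2

χ(K)=-2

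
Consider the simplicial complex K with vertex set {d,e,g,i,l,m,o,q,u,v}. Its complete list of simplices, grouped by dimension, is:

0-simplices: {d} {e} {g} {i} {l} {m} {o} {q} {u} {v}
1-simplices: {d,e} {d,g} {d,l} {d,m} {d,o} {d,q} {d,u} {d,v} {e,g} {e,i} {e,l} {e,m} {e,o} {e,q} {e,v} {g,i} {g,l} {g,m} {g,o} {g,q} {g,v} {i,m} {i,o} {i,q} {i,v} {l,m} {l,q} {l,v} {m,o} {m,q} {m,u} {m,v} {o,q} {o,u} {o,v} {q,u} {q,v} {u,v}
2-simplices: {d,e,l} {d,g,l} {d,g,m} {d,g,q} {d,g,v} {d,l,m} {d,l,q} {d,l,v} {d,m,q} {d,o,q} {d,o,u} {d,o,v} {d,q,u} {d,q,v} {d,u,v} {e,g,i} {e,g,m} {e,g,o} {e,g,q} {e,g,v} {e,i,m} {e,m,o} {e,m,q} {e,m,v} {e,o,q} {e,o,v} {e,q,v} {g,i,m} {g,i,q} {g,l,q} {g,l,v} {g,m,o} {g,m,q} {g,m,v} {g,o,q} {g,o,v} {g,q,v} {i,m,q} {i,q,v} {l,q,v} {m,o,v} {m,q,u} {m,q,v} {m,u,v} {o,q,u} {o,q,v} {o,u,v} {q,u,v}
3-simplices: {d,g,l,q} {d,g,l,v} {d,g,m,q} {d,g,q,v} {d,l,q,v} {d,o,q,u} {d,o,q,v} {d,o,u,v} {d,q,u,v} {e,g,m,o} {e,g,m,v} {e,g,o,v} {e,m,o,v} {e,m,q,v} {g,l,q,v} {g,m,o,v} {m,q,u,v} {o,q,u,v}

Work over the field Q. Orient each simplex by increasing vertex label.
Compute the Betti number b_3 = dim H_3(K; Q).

b_3=3

n_0=10 n_1=38 n_2=48 n_3=18  [Q]
∂1: piv[de,dg,dl,dm,do,dq,du,dv,ei] rk=9  ker:eg,el,em,eo,eq,ev,gi,gl,gm,go,gq,gv,im,io,iq,iv,lm,lq,lv,mo,mq,mu,mv,oq,ou,ov,qu,qv,uv
∂2: piv[del,dgl,dgm,dgq,dgv,dlm,dlq,dlv,dmq,doq,dou,dov,dqu,dqv,duv,egi,egm,ego,egq,egv,eim,emo,emv,eoq,giq,iqv,mqu] rk=27  ker:emq,eov,eqv,gim,glq,glv,gmo,gmq,gmv,goq,gov,gqv,imq,lqv,mov,mqv,muv,oqu,oqv,ouv,quv
∂3: piv[dglq,dglv,dgmq,dgqv,dlqv,doqu,doqv,douv,dquv,egmo,egmv,egov,emov,emqv,mquv] rk=15  ker:glqv,gmov,oquv
b_3=(18−15)−0=3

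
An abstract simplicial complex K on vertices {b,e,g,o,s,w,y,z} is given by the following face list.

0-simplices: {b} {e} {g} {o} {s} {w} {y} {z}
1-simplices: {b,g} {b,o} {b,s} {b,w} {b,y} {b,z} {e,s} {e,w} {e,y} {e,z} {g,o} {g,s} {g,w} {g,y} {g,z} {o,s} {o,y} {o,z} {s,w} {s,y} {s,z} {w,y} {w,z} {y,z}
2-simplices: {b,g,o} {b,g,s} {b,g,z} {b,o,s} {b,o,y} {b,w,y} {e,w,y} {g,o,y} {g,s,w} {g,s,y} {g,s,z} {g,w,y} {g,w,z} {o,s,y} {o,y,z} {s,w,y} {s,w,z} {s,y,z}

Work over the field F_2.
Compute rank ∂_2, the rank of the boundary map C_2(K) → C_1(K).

n_0=8 n_1=24 n_2=18  [Z2]
∂1: piv[bg,bo,bs,bw,by,bz,es] rk=7  ker:ew,ey,ez,go,gs,gw,gy,gz,os,oy,oz,sw,sy,sz,wy,wz,yz
∂2: piv[bgo,bgs,bgz,bos,boy,bwy,ewy,goy,gsw,gsy,gsz,gwy,gwz,oyz,syz] rk=15  ker:osy,swy,swz
rk∂_2=15

rank∂_2=15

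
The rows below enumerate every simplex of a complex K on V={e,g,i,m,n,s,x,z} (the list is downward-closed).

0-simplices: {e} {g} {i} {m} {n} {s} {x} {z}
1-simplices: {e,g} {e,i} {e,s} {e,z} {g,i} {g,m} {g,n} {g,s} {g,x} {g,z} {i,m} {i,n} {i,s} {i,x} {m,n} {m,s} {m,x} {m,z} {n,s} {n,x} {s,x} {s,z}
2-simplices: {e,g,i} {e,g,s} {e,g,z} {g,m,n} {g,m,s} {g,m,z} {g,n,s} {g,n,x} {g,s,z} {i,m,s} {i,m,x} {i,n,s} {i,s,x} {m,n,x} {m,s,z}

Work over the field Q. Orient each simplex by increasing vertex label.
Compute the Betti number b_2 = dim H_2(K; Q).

b_2=1

n_0=8 n_1=22 n_2=15  [Q]
∂1: piv[eg,ei,es,ez,gm,gn,gx] rk=7  ker:gi,gs,gz,im,in,is,ix,mn,ms,mx,mz,ns,nx,sx,sz
∂2: piv[egi,egs,egz,gmn,gms,gmz,gns,gnx,gsz,ims,imx,ins,isx,mnx] rk=14  ker:msz
b_2=(15−14)−0=1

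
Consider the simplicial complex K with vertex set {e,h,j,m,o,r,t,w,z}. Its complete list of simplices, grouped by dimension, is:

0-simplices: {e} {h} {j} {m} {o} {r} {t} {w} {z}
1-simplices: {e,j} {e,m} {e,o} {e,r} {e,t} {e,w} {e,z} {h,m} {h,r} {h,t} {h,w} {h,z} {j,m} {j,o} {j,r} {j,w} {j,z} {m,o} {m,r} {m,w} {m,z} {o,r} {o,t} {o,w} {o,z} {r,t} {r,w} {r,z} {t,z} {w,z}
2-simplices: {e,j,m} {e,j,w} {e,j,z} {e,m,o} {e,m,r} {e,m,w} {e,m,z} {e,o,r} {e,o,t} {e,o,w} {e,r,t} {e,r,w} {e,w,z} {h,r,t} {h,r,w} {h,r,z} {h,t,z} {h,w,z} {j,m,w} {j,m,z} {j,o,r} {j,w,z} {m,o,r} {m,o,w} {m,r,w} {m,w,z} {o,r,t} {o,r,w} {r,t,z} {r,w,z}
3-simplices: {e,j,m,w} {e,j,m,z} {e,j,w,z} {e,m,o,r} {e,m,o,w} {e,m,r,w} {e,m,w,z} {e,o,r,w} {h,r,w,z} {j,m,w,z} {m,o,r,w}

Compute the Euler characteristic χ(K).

χ(K)=-2

n_0=9 n_1=30 n_2=30 n_3=11
χ=+9−30+30−11=-2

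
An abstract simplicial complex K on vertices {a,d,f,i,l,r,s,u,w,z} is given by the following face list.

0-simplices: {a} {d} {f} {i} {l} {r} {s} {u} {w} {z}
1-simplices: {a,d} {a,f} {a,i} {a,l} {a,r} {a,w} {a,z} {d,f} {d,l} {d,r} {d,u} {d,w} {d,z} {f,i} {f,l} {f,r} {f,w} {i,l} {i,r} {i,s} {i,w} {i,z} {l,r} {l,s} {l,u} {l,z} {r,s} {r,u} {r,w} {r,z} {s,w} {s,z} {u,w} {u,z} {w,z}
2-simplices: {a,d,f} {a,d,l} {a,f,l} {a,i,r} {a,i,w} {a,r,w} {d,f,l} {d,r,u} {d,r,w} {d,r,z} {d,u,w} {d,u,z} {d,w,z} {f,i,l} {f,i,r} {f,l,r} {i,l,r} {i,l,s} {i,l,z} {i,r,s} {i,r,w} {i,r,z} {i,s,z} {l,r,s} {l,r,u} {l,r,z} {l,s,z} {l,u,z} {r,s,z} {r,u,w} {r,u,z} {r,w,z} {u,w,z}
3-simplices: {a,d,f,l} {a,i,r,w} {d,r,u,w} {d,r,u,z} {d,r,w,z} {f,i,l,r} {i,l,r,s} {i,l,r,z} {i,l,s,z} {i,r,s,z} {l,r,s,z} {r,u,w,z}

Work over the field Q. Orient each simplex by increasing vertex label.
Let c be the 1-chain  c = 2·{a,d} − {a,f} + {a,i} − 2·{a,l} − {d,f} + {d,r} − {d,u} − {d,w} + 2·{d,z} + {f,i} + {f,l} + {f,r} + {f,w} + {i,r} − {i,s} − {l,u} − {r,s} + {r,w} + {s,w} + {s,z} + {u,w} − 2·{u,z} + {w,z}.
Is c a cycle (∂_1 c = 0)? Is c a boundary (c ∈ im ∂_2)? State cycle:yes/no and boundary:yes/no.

n_0=10 n_1=35 n_2=33 n_3=12  [Q]
∂1: piv[ad,af,ai,al,ar,aw,az,du,is] rk=9  ker:df,dl,dr,dw,dz,fi,fl,fr,fw,il,ir,iw,iz,lr,ls,lu,lz,rs,ru,rw,rz,sw,sz,uw,uz,wz
∂2: piv[adf,adl,afl,air,aiw,arw,dru,drw,drz,duw,duz,dwz,fil,fir,flr,ils,ilz,irs,irz,isz,lru] rk=21  ker:dfl,ilr,irw,lrs,lrz,lsz,luz,rsz,ruw,ruz,rwz,uwz
∂3: piv[adfl,airw,druw,druz,drwz,filr,ilrs,ilrz,ilsz,irsz,ruwz] rk=11  ker:lrsz
∂1c = 2·{d} − 6·{f} + 2·{i} + 3·{r} − 4·{s} − {u} + 2·{w} + 2·{z}

cycle:no boundary:no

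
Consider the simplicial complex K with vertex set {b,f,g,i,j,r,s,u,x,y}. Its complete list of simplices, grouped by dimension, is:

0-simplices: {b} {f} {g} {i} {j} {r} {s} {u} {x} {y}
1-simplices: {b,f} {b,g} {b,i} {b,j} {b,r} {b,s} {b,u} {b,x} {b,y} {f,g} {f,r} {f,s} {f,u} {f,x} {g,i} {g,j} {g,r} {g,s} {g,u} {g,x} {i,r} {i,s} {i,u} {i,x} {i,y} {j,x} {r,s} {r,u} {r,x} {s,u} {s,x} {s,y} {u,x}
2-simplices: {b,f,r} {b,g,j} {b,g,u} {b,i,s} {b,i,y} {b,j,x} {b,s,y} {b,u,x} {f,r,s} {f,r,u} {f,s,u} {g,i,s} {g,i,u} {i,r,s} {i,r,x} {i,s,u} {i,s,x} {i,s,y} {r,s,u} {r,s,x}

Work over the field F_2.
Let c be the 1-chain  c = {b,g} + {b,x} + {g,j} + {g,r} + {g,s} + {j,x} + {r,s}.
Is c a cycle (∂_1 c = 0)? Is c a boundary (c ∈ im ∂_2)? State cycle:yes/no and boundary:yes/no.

n_0=10 n_1=33 n_2=20  [Z2]
∂1: piv[bf,bg,bi,bj,br,bs,bu,bx,by] rk=9  ker:fg,fr,fs,fu,fx,gi,gj,gr,gs,gu,gx,ir,is,iu,ix,iy,jx,rs,ru,rx,su,sx,sy,ux
∂2: piv[bfr,bgj,bgu,bis,biy,bjx,bsy,bux,frs,fru,fsu,gis,giu,irs,irx,isu,isx] rk=17  ker:isy,rsu,rsx
∂1c = 0
c vs im∂2: residual ≠ 0 ⇒ not boundary

cycle:yes boundary:no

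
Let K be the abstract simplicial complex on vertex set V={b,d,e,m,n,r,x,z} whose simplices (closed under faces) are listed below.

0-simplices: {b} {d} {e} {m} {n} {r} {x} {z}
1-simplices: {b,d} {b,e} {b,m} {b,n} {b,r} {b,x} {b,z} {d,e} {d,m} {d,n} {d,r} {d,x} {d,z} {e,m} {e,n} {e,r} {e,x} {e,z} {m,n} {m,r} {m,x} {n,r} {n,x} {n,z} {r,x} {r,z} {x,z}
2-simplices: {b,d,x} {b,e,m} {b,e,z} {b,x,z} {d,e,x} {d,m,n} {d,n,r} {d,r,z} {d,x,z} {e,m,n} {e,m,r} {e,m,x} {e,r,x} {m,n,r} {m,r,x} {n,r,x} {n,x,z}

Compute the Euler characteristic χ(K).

n_0=8 n_1=27 n_2=17
χ=+8−27+17=-2

χ(K)=-2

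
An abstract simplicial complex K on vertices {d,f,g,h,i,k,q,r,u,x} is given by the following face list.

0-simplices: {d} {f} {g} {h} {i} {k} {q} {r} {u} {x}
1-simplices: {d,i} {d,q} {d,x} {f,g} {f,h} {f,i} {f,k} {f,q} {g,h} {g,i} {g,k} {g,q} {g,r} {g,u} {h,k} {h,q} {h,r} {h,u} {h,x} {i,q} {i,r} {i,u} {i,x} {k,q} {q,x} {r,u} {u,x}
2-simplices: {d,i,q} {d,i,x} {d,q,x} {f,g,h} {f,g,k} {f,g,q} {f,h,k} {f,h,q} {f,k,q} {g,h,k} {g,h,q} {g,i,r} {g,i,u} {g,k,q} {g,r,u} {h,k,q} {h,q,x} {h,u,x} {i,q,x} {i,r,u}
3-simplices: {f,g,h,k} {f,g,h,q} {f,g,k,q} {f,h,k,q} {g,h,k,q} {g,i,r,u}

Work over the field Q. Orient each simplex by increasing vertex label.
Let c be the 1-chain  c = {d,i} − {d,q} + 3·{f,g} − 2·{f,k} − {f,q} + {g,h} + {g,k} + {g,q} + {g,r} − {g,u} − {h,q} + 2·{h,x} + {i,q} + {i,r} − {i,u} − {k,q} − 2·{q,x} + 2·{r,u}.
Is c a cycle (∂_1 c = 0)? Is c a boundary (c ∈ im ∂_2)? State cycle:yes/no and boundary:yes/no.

cycle:yes boundary:yes

n_0=10 n_1=27 n_2=20 n_3=6  [Q]
∂1: piv[di,dq,dx,fg,fh,fi,fk,gr,gu] rk=9  ker:fq,gh,gi,gk,gq,hk,hq,hr,hu,hx,iq,ir,iu,ix,kq,qx,ru,ux
∂2: piv[diq,dix,dqx,fgh,fgk,fgq,fhk,fhq,fkq,gir,giu,gru,hqx,hux] rk=14  ker:ghk,ghq,gkq,hkq,iqx,iru
∂3: piv[fghk,fghq,fgkq,fhkq,giru] rk=5  ker:ghkq
∂1c = 0
c vs im∂2: reduces to 0 ⇒ boundary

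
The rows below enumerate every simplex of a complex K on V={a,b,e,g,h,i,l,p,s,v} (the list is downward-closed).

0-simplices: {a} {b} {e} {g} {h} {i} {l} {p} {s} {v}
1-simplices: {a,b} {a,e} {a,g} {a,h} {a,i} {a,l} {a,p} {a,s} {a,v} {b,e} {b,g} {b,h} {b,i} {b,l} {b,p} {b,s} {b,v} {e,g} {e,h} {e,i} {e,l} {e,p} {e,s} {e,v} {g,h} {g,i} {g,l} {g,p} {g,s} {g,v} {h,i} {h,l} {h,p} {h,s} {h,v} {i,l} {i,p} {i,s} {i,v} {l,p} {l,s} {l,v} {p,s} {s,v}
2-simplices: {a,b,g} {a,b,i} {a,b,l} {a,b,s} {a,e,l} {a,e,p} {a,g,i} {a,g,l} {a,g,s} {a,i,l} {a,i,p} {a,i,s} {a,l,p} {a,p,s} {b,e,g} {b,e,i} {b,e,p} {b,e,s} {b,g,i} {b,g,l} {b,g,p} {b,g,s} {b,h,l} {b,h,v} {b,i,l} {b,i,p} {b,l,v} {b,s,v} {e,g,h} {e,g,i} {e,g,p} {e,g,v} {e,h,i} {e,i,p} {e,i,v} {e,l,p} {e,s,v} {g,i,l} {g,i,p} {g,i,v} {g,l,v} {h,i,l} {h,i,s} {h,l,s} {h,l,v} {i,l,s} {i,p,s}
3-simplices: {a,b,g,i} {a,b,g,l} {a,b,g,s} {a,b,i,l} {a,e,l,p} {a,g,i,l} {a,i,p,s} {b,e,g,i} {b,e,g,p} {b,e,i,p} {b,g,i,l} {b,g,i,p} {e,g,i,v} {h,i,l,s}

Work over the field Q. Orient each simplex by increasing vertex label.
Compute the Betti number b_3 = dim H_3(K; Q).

b_3=1

n_0=10 n_1=44 n_2=47 n_3=14  [Q]
∂1: piv[ab,ae,ag,ah,ai,al,ap,as,av] rk=9  ker:be,bg,bh,bi,bl,bp,bs,bv,eg,eh,ei,el,ep,es,ev,gh,gi,gl,gp,gs,gv,hi,hl,hp,hs,hv,il,ip,is,iv,lp,ls,lv,ps,sv
∂2: piv[abg,abi,abl,abs,ael,aep,agi,agl,ags,ail,aip,ais,alp,aps,beg,bei,bep,bes,bgp,bhl,bhv,bip,blv,bsv,egh,egv,ehi,eiv,esv,hil,his,hls] rk=32  ker:bgi,bgl,bgs,bil,egi,egp,eip,elp,gil,gip,giv,glv,hlv,ils,ips
∂3: piv[abgi,abgl,abgs,abil,aelp,agil,aips,begi,begp,beip,bgip,egiv,hils] rk=13  ker:bgil
b_3=(14−13)−0=1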